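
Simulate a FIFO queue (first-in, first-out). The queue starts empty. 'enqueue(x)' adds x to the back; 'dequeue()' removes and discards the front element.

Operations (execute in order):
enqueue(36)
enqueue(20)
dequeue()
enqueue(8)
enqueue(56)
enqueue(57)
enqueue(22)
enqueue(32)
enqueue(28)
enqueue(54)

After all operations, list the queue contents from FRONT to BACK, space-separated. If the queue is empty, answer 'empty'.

enqueue(36): [36]
enqueue(20): [36, 20]
dequeue(): [20]
enqueue(8): [20, 8]
enqueue(56): [20, 8, 56]
enqueue(57): [20, 8, 56, 57]
enqueue(22): [20, 8, 56, 57, 22]
enqueue(32): [20, 8, 56, 57, 22, 32]
enqueue(28): [20, 8, 56, 57, 22, 32, 28]
enqueue(54): [20, 8, 56, 57, 22, 32, 28, 54]

Answer: 20 8 56 57 22 32 28 54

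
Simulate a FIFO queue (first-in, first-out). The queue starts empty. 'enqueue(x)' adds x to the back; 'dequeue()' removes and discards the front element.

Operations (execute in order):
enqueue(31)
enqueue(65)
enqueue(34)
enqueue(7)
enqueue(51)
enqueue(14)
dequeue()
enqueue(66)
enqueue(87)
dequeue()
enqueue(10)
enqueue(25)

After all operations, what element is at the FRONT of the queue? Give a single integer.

enqueue(31): queue = [31]
enqueue(65): queue = [31, 65]
enqueue(34): queue = [31, 65, 34]
enqueue(7): queue = [31, 65, 34, 7]
enqueue(51): queue = [31, 65, 34, 7, 51]
enqueue(14): queue = [31, 65, 34, 7, 51, 14]
dequeue(): queue = [65, 34, 7, 51, 14]
enqueue(66): queue = [65, 34, 7, 51, 14, 66]
enqueue(87): queue = [65, 34, 7, 51, 14, 66, 87]
dequeue(): queue = [34, 7, 51, 14, 66, 87]
enqueue(10): queue = [34, 7, 51, 14, 66, 87, 10]
enqueue(25): queue = [34, 7, 51, 14, 66, 87, 10, 25]

Answer: 34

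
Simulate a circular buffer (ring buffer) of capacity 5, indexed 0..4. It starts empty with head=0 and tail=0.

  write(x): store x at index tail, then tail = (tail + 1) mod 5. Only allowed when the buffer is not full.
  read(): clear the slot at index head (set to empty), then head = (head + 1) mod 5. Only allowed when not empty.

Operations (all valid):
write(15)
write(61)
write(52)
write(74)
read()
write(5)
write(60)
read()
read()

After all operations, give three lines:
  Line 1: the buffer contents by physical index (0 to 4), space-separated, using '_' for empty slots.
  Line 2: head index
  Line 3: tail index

write(15): buf=[15 _ _ _ _], head=0, tail=1, size=1
write(61): buf=[15 61 _ _ _], head=0, tail=2, size=2
write(52): buf=[15 61 52 _ _], head=0, tail=3, size=3
write(74): buf=[15 61 52 74 _], head=0, tail=4, size=4
read(): buf=[_ 61 52 74 _], head=1, tail=4, size=3
write(5): buf=[_ 61 52 74 5], head=1, tail=0, size=4
write(60): buf=[60 61 52 74 5], head=1, tail=1, size=5
read(): buf=[60 _ 52 74 5], head=2, tail=1, size=4
read(): buf=[60 _ _ 74 5], head=3, tail=1, size=3

Answer: 60 _ _ 74 5
3
1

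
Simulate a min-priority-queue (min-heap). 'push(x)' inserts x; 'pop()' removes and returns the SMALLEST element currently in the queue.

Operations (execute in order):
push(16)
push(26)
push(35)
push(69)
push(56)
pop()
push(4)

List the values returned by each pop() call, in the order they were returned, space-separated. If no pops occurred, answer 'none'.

push(16): heap contents = [16]
push(26): heap contents = [16, 26]
push(35): heap contents = [16, 26, 35]
push(69): heap contents = [16, 26, 35, 69]
push(56): heap contents = [16, 26, 35, 56, 69]
pop() → 16: heap contents = [26, 35, 56, 69]
push(4): heap contents = [4, 26, 35, 56, 69]

Answer: 16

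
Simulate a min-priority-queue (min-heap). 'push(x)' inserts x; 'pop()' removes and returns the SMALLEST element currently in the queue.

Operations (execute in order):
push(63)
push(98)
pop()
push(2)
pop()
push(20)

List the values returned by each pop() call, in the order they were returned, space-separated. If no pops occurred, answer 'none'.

push(63): heap contents = [63]
push(98): heap contents = [63, 98]
pop() → 63: heap contents = [98]
push(2): heap contents = [2, 98]
pop() → 2: heap contents = [98]
push(20): heap contents = [20, 98]

Answer: 63 2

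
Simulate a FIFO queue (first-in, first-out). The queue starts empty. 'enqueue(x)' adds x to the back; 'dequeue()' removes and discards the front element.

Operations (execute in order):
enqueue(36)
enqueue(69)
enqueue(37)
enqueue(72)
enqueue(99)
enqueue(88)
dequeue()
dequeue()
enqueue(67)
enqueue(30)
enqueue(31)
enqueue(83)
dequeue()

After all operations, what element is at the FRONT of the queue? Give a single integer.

Answer: 72

Derivation:
enqueue(36): queue = [36]
enqueue(69): queue = [36, 69]
enqueue(37): queue = [36, 69, 37]
enqueue(72): queue = [36, 69, 37, 72]
enqueue(99): queue = [36, 69, 37, 72, 99]
enqueue(88): queue = [36, 69, 37, 72, 99, 88]
dequeue(): queue = [69, 37, 72, 99, 88]
dequeue(): queue = [37, 72, 99, 88]
enqueue(67): queue = [37, 72, 99, 88, 67]
enqueue(30): queue = [37, 72, 99, 88, 67, 30]
enqueue(31): queue = [37, 72, 99, 88, 67, 30, 31]
enqueue(83): queue = [37, 72, 99, 88, 67, 30, 31, 83]
dequeue(): queue = [72, 99, 88, 67, 30, 31, 83]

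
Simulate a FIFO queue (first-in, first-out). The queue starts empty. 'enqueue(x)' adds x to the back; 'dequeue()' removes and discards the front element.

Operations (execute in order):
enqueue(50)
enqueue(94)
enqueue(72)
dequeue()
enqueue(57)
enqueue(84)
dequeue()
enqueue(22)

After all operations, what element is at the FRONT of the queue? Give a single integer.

enqueue(50): queue = [50]
enqueue(94): queue = [50, 94]
enqueue(72): queue = [50, 94, 72]
dequeue(): queue = [94, 72]
enqueue(57): queue = [94, 72, 57]
enqueue(84): queue = [94, 72, 57, 84]
dequeue(): queue = [72, 57, 84]
enqueue(22): queue = [72, 57, 84, 22]

Answer: 72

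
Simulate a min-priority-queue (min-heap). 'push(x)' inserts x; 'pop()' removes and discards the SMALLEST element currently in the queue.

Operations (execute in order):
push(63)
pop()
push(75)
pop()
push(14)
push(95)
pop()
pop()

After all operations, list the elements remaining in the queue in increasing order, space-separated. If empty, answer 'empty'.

push(63): heap contents = [63]
pop() → 63: heap contents = []
push(75): heap contents = [75]
pop() → 75: heap contents = []
push(14): heap contents = [14]
push(95): heap contents = [14, 95]
pop() → 14: heap contents = [95]
pop() → 95: heap contents = []

Answer: empty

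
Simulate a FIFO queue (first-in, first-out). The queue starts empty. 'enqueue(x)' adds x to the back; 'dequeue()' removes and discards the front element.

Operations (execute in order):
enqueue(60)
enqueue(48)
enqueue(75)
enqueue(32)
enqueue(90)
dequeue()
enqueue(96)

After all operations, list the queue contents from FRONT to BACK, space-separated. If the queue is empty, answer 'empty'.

Answer: 48 75 32 90 96

Derivation:
enqueue(60): [60]
enqueue(48): [60, 48]
enqueue(75): [60, 48, 75]
enqueue(32): [60, 48, 75, 32]
enqueue(90): [60, 48, 75, 32, 90]
dequeue(): [48, 75, 32, 90]
enqueue(96): [48, 75, 32, 90, 96]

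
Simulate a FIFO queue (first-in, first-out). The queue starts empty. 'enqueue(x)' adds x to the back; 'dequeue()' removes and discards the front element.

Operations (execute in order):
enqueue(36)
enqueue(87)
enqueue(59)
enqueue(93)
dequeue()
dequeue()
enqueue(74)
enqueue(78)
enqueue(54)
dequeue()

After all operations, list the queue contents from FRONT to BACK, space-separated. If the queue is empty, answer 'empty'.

Answer: 93 74 78 54

Derivation:
enqueue(36): [36]
enqueue(87): [36, 87]
enqueue(59): [36, 87, 59]
enqueue(93): [36, 87, 59, 93]
dequeue(): [87, 59, 93]
dequeue(): [59, 93]
enqueue(74): [59, 93, 74]
enqueue(78): [59, 93, 74, 78]
enqueue(54): [59, 93, 74, 78, 54]
dequeue(): [93, 74, 78, 54]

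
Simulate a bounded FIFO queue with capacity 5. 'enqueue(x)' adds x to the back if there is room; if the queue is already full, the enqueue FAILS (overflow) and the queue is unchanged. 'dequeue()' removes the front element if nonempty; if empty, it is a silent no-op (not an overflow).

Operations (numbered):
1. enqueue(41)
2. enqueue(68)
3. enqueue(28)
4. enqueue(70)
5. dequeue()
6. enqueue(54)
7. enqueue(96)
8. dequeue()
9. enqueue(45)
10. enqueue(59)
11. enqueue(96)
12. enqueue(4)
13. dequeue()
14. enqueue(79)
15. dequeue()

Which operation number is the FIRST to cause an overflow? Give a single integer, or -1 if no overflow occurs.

1. enqueue(41): size=1
2. enqueue(68): size=2
3. enqueue(28): size=3
4. enqueue(70): size=4
5. dequeue(): size=3
6. enqueue(54): size=4
7. enqueue(96): size=5
8. dequeue(): size=4
9. enqueue(45): size=5
10. enqueue(59): size=5=cap → OVERFLOW (fail)
11. enqueue(96): size=5=cap → OVERFLOW (fail)
12. enqueue(4): size=5=cap → OVERFLOW (fail)
13. dequeue(): size=4
14. enqueue(79): size=5
15. dequeue(): size=4

Answer: 10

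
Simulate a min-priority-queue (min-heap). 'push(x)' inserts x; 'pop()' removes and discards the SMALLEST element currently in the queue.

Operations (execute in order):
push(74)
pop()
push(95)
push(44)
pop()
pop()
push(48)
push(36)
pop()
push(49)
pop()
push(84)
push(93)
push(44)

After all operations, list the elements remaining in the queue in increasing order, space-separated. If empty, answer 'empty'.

Answer: 44 49 84 93

Derivation:
push(74): heap contents = [74]
pop() → 74: heap contents = []
push(95): heap contents = [95]
push(44): heap contents = [44, 95]
pop() → 44: heap contents = [95]
pop() → 95: heap contents = []
push(48): heap contents = [48]
push(36): heap contents = [36, 48]
pop() → 36: heap contents = [48]
push(49): heap contents = [48, 49]
pop() → 48: heap contents = [49]
push(84): heap contents = [49, 84]
push(93): heap contents = [49, 84, 93]
push(44): heap contents = [44, 49, 84, 93]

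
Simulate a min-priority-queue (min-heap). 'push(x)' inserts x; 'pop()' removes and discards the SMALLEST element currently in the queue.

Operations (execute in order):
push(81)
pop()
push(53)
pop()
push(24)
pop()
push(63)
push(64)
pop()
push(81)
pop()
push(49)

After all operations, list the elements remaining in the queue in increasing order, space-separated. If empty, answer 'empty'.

push(81): heap contents = [81]
pop() → 81: heap contents = []
push(53): heap contents = [53]
pop() → 53: heap contents = []
push(24): heap contents = [24]
pop() → 24: heap contents = []
push(63): heap contents = [63]
push(64): heap contents = [63, 64]
pop() → 63: heap contents = [64]
push(81): heap contents = [64, 81]
pop() → 64: heap contents = [81]
push(49): heap contents = [49, 81]

Answer: 49 81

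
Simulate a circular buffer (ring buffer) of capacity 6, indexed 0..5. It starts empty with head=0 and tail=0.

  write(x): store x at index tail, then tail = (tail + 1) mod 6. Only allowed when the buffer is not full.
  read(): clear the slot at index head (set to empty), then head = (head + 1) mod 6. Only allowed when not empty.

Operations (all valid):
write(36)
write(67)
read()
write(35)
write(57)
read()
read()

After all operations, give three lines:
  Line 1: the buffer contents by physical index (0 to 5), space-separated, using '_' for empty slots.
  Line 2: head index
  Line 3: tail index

write(36): buf=[36 _ _ _ _ _], head=0, tail=1, size=1
write(67): buf=[36 67 _ _ _ _], head=0, tail=2, size=2
read(): buf=[_ 67 _ _ _ _], head=1, tail=2, size=1
write(35): buf=[_ 67 35 _ _ _], head=1, tail=3, size=2
write(57): buf=[_ 67 35 57 _ _], head=1, tail=4, size=3
read(): buf=[_ _ 35 57 _ _], head=2, tail=4, size=2
read(): buf=[_ _ _ 57 _ _], head=3, tail=4, size=1

Answer: _ _ _ 57 _ _
3
4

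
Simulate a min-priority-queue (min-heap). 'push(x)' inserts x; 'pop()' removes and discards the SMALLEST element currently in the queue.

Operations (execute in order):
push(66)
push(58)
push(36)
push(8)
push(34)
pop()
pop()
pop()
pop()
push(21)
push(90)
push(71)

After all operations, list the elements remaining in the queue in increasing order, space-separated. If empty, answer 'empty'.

push(66): heap contents = [66]
push(58): heap contents = [58, 66]
push(36): heap contents = [36, 58, 66]
push(8): heap contents = [8, 36, 58, 66]
push(34): heap contents = [8, 34, 36, 58, 66]
pop() → 8: heap contents = [34, 36, 58, 66]
pop() → 34: heap contents = [36, 58, 66]
pop() → 36: heap contents = [58, 66]
pop() → 58: heap contents = [66]
push(21): heap contents = [21, 66]
push(90): heap contents = [21, 66, 90]
push(71): heap contents = [21, 66, 71, 90]

Answer: 21 66 71 90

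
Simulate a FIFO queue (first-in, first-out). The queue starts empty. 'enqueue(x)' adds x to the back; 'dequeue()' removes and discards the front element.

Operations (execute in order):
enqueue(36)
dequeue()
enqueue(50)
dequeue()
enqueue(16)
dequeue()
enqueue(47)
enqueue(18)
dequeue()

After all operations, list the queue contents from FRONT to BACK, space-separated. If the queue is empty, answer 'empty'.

enqueue(36): [36]
dequeue(): []
enqueue(50): [50]
dequeue(): []
enqueue(16): [16]
dequeue(): []
enqueue(47): [47]
enqueue(18): [47, 18]
dequeue(): [18]

Answer: 18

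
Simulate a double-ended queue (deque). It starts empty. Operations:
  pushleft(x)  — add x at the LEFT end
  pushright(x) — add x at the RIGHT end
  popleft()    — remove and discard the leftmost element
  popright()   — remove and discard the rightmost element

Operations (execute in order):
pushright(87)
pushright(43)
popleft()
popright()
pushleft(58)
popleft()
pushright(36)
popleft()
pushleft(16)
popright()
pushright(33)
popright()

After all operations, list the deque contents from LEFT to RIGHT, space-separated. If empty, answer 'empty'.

Answer: empty

Derivation:
pushright(87): [87]
pushright(43): [87, 43]
popleft(): [43]
popright(): []
pushleft(58): [58]
popleft(): []
pushright(36): [36]
popleft(): []
pushleft(16): [16]
popright(): []
pushright(33): [33]
popright(): []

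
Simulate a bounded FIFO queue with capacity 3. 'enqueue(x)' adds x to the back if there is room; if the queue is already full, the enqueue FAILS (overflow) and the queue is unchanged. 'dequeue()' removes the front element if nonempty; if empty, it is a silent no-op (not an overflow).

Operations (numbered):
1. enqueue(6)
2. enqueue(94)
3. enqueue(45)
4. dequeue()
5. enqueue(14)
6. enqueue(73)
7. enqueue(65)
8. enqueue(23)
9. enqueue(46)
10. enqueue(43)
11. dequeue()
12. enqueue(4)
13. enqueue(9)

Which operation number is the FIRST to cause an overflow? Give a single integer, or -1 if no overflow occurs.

1. enqueue(6): size=1
2. enqueue(94): size=2
3. enqueue(45): size=3
4. dequeue(): size=2
5. enqueue(14): size=3
6. enqueue(73): size=3=cap → OVERFLOW (fail)
7. enqueue(65): size=3=cap → OVERFLOW (fail)
8. enqueue(23): size=3=cap → OVERFLOW (fail)
9. enqueue(46): size=3=cap → OVERFLOW (fail)
10. enqueue(43): size=3=cap → OVERFLOW (fail)
11. dequeue(): size=2
12. enqueue(4): size=3
13. enqueue(9): size=3=cap → OVERFLOW (fail)

Answer: 6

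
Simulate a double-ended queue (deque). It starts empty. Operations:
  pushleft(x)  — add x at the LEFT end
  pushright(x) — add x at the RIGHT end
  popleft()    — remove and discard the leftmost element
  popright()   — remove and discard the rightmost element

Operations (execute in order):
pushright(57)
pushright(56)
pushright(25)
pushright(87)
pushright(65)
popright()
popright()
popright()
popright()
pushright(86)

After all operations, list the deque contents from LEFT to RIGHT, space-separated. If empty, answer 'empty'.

pushright(57): [57]
pushright(56): [57, 56]
pushright(25): [57, 56, 25]
pushright(87): [57, 56, 25, 87]
pushright(65): [57, 56, 25, 87, 65]
popright(): [57, 56, 25, 87]
popright(): [57, 56, 25]
popright(): [57, 56]
popright(): [57]
pushright(86): [57, 86]

Answer: 57 86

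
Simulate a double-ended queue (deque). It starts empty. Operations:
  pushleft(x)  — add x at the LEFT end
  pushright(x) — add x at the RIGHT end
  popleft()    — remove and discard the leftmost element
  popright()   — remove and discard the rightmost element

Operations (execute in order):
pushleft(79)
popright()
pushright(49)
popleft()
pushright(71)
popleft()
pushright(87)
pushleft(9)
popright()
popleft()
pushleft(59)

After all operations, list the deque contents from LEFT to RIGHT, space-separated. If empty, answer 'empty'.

Answer: 59

Derivation:
pushleft(79): [79]
popright(): []
pushright(49): [49]
popleft(): []
pushright(71): [71]
popleft(): []
pushright(87): [87]
pushleft(9): [9, 87]
popright(): [9]
popleft(): []
pushleft(59): [59]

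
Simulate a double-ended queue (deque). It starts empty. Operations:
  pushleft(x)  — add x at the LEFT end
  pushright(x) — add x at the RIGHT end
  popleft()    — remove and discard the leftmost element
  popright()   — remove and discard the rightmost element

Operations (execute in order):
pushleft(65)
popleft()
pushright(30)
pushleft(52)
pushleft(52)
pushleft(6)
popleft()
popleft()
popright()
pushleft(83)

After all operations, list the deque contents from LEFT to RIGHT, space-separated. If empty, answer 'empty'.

Answer: 83 52

Derivation:
pushleft(65): [65]
popleft(): []
pushright(30): [30]
pushleft(52): [52, 30]
pushleft(52): [52, 52, 30]
pushleft(6): [6, 52, 52, 30]
popleft(): [52, 52, 30]
popleft(): [52, 30]
popright(): [52]
pushleft(83): [83, 52]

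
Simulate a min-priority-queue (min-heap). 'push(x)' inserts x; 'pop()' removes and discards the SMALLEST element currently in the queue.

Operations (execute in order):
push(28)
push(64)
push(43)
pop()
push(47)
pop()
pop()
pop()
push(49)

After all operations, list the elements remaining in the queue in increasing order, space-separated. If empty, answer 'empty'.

Answer: 49

Derivation:
push(28): heap contents = [28]
push(64): heap contents = [28, 64]
push(43): heap contents = [28, 43, 64]
pop() → 28: heap contents = [43, 64]
push(47): heap contents = [43, 47, 64]
pop() → 43: heap contents = [47, 64]
pop() → 47: heap contents = [64]
pop() → 64: heap contents = []
push(49): heap contents = [49]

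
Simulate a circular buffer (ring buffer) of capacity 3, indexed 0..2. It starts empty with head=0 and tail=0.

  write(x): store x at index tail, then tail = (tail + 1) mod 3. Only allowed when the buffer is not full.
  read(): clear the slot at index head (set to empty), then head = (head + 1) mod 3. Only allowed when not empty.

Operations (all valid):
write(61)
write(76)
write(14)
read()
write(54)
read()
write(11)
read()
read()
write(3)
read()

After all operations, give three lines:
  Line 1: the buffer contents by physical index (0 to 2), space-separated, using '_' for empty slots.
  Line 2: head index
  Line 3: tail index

write(61): buf=[61 _ _], head=0, tail=1, size=1
write(76): buf=[61 76 _], head=0, tail=2, size=2
write(14): buf=[61 76 14], head=0, tail=0, size=3
read(): buf=[_ 76 14], head=1, tail=0, size=2
write(54): buf=[54 76 14], head=1, tail=1, size=3
read(): buf=[54 _ 14], head=2, tail=1, size=2
write(11): buf=[54 11 14], head=2, tail=2, size=3
read(): buf=[54 11 _], head=0, tail=2, size=2
read(): buf=[_ 11 _], head=1, tail=2, size=1
write(3): buf=[_ 11 3], head=1, tail=0, size=2
read(): buf=[_ _ 3], head=2, tail=0, size=1

Answer: _ _ 3
2
0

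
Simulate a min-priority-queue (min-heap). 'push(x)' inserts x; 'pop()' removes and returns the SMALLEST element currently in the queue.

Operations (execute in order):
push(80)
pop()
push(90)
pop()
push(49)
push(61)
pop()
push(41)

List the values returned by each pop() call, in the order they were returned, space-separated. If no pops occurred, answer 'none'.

Answer: 80 90 49

Derivation:
push(80): heap contents = [80]
pop() → 80: heap contents = []
push(90): heap contents = [90]
pop() → 90: heap contents = []
push(49): heap contents = [49]
push(61): heap contents = [49, 61]
pop() → 49: heap contents = [61]
push(41): heap contents = [41, 61]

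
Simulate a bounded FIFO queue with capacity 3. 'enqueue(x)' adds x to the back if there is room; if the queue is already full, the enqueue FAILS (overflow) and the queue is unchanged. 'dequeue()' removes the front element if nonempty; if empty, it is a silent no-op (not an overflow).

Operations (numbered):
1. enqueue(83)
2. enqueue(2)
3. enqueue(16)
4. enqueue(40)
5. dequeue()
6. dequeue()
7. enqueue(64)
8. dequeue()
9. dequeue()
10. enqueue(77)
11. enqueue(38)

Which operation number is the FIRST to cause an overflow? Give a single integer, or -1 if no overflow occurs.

1. enqueue(83): size=1
2. enqueue(2): size=2
3. enqueue(16): size=3
4. enqueue(40): size=3=cap → OVERFLOW (fail)
5. dequeue(): size=2
6. dequeue(): size=1
7. enqueue(64): size=2
8. dequeue(): size=1
9. dequeue(): size=0
10. enqueue(77): size=1
11. enqueue(38): size=2

Answer: 4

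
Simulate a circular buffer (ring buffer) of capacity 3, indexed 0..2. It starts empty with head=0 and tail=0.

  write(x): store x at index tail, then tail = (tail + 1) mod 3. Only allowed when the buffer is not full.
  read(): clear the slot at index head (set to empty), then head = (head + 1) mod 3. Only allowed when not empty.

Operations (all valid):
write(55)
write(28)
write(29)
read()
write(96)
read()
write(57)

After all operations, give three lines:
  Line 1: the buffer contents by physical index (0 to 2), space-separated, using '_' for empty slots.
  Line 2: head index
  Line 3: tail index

Answer: 96 57 29
2
2

Derivation:
write(55): buf=[55 _ _], head=0, tail=1, size=1
write(28): buf=[55 28 _], head=0, tail=2, size=2
write(29): buf=[55 28 29], head=0, tail=0, size=3
read(): buf=[_ 28 29], head=1, tail=0, size=2
write(96): buf=[96 28 29], head=1, tail=1, size=3
read(): buf=[96 _ 29], head=2, tail=1, size=2
write(57): buf=[96 57 29], head=2, tail=2, size=3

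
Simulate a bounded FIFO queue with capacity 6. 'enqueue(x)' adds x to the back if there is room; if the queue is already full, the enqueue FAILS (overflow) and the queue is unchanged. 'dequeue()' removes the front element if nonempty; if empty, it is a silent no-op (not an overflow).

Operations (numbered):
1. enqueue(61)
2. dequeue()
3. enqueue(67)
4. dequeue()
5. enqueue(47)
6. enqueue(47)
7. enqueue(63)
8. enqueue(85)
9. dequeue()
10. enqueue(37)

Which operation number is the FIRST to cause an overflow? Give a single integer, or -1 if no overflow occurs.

Answer: -1

Derivation:
1. enqueue(61): size=1
2. dequeue(): size=0
3. enqueue(67): size=1
4. dequeue(): size=0
5. enqueue(47): size=1
6. enqueue(47): size=2
7. enqueue(63): size=3
8. enqueue(85): size=4
9. dequeue(): size=3
10. enqueue(37): size=4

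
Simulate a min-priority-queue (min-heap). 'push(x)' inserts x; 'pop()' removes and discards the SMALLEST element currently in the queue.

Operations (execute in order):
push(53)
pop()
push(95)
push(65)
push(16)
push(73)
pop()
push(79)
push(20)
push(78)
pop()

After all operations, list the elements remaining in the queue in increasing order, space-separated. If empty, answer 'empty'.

Answer: 65 73 78 79 95

Derivation:
push(53): heap contents = [53]
pop() → 53: heap contents = []
push(95): heap contents = [95]
push(65): heap contents = [65, 95]
push(16): heap contents = [16, 65, 95]
push(73): heap contents = [16, 65, 73, 95]
pop() → 16: heap contents = [65, 73, 95]
push(79): heap contents = [65, 73, 79, 95]
push(20): heap contents = [20, 65, 73, 79, 95]
push(78): heap contents = [20, 65, 73, 78, 79, 95]
pop() → 20: heap contents = [65, 73, 78, 79, 95]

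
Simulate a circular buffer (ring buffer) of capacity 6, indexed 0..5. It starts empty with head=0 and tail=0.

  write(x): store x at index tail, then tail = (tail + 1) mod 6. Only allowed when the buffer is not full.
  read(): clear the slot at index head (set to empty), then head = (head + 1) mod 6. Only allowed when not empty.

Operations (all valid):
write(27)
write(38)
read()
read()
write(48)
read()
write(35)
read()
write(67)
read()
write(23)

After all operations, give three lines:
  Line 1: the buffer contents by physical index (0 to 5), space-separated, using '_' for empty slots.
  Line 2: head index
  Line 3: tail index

Answer: _ _ _ _ _ 23
5
0

Derivation:
write(27): buf=[27 _ _ _ _ _], head=0, tail=1, size=1
write(38): buf=[27 38 _ _ _ _], head=0, tail=2, size=2
read(): buf=[_ 38 _ _ _ _], head=1, tail=2, size=1
read(): buf=[_ _ _ _ _ _], head=2, tail=2, size=0
write(48): buf=[_ _ 48 _ _ _], head=2, tail=3, size=1
read(): buf=[_ _ _ _ _ _], head=3, tail=3, size=0
write(35): buf=[_ _ _ 35 _ _], head=3, tail=4, size=1
read(): buf=[_ _ _ _ _ _], head=4, tail=4, size=0
write(67): buf=[_ _ _ _ 67 _], head=4, tail=5, size=1
read(): buf=[_ _ _ _ _ _], head=5, tail=5, size=0
write(23): buf=[_ _ _ _ _ 23], head=5, tail=0, size=1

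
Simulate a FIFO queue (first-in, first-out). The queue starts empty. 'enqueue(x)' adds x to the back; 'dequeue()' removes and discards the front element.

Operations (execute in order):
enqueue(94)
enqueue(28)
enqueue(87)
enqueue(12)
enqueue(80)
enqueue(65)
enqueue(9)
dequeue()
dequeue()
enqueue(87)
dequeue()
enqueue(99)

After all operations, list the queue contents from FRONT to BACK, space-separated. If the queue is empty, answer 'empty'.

Answer: 12 80 65 9 87 99

Derivation:
enqueue(94): [94]
enqueue(28): [94, 28]
enqueue(87): [94, 28, 87]
enqueue(12): [94, 28, 87, 12]
enqueue(80): [94, 28, 87, 12, 80]
enqueue(65): [94, 28, 87, 12, 80, 65]
enqueue(9): [94, 28, 87, 12, 80, 65, 9]
dequeue(): [28, 87, 12, 80, 65, 9]
dequeue(): [87, 12, 80, 65, 9]
enqueue(87): [87, 12, 80, 65, 9, 87]
dequeue(): [12, 80, 65, 9, 87]
enqueue(99): [12, 80, 65, 9, 87, 99]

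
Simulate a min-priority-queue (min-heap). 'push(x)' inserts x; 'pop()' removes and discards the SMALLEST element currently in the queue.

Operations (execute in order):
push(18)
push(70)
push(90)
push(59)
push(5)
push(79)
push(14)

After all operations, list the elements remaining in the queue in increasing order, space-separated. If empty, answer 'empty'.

Answer: 5 14 18 59 70 79 90

Derivation:
push(18): heap contents = [18]
push(70): heap contents = [18, 70]
push(90): heap contents = [18, 70, 90]
push(59): heap contents = [18, 59, 70, 90]
push(5): heap contents = [5, 18, 59, 70, 90]
push(79): heap contents = [5, 18, 59, 70, 79, 90]
push(14): heap contents = [5, 14, 18, 59, 70, 79, 90]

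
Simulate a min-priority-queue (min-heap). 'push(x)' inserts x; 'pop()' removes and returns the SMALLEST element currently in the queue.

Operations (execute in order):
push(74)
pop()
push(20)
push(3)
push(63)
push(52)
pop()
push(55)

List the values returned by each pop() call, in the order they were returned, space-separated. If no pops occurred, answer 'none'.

Answer: 74 3

Derivation:
push(74): heap contents = [74]
pop() → 74: heap contents = []
push(20): heap contents = [20]
push(3): heap contents = [3, 20]
push(63): heap contents = [3, 20, 63]
push(52): heap contents = [3, 20, 52, 63]
pop() → 3: heap contents = [20, 52, 63]
push(55): heap contents = [20, 52, 55, 63]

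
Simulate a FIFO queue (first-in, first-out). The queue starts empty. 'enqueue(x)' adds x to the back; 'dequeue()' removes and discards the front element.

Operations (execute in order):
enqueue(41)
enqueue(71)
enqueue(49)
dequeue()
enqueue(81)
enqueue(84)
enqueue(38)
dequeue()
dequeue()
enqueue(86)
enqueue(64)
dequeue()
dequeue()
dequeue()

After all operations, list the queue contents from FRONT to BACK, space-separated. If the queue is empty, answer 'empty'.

enqueue(41): [41]
enqueue(71): [41, 71]
enqueue(49): [41, 71, 49]
dequeue(): [71, 49]
enqueue(81): [71, 49, 81]
enqueue(84): [71, 49, 81, 84]
enqueue(38): [71, 49, 81, 84, 38]
dequeue(): [49, 81, 84, 38]
dequeue(): [81, 84, 38]
enqueue(86): [81, 84, 38, 86]
enqueue(64): [81, 84, 38, 86, 64]
dequeue(): [84, 38, 86, 64]
dequeue(): [38, 86, 64]
dequeue(): [86, 64]

Answer: 86 64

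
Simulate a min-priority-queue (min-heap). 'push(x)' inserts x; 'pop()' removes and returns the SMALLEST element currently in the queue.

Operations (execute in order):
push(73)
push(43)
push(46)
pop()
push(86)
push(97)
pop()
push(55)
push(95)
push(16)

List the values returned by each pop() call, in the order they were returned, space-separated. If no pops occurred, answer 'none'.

push(73): heap contents = [73]
push(43): heap contents = [43, 73]
push(46): heap contents = [43, 46, 73]
pop() → 43: heap contents = [46, 73]
push(86): heap contents = [46, 73, 86]
push(97): heap contents = [46, 73, 86, 97]
pop() → 46: heap contents = [73, 86, 97]
push(55): heap contents = [55, 73, 86, 97]
push(95): heap contents = [55, 73, 86, 95, 97]
push(16): heap contents = [16, 55, 73, 86, 95, 97]

Answer: 43 46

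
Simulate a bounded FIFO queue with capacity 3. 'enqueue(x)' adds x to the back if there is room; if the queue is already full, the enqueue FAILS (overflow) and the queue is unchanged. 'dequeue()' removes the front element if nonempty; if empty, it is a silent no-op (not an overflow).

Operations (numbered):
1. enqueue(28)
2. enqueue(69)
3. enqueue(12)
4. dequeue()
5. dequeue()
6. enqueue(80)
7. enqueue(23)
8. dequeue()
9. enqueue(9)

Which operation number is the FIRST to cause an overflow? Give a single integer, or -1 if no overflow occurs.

1. enqueue(28): size=1
2. enqueue(69): size=2
3. enqueue(12): size=3
4. dequeue(): size=2
5. dequeue(): size=1
6. enqueue(80): size=2
7. enqueue(23): size=3
8. dequeue(): size=2
9. enqueue(9): size=3

Answer: -1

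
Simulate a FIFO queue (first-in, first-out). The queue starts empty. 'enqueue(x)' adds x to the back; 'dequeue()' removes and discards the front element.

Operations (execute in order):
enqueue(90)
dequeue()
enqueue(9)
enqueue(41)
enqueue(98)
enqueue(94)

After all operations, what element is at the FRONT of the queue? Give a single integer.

Answer: 9

Derivation:
enqueue(90): queue = [90]
dequeue(): queue = []
enqueue(9): queue = [9]
enqueue(41): queue = [9, 41]
enqueue(98): queue = [9, 41, 98]
enqueue(94): queue = [9, 41, 98, 94]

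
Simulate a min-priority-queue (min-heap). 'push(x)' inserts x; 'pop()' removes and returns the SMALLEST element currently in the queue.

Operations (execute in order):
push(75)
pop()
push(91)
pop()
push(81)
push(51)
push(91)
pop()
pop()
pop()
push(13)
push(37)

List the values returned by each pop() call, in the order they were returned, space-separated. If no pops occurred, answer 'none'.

Answer: 75 91 51 81 91

Derivation:
push(75): heap contents = [75]
pop() → 75: heap contents = []
push(91): heap contents = [91]
pop() → 91: heap contents = []
push(81): heap contents = [81]
push(51): heap contents = [51, 81]
push(91): heap contents = [51, 81, 91]
pop() → 51: heap contents = [81, 91]
pop() → 81: heap contents = [91]
pop() → 91: heap contents = []
push(13): heap contents = [13]
push(37): heap contents = [13, 37]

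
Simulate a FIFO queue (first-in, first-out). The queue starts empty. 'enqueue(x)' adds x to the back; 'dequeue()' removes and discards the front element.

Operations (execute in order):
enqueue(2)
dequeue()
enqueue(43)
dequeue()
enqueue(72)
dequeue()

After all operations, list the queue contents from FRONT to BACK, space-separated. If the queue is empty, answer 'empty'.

Answer: empty

Derivation:
enqueue(2): [2]
dequeue(): []
enqueue(43): [43]
dequeue(): []
enqueue(72): [72]
dequeue(): []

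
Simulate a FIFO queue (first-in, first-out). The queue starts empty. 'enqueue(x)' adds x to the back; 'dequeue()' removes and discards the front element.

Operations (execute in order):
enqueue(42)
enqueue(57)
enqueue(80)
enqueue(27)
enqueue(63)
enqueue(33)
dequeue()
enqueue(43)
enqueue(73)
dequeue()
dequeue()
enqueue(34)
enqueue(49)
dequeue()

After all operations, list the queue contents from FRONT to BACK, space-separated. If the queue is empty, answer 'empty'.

Answer: 63 33 43 73 34 49

Derivation:
enqueue(42): [42]
enqueue(57): [42, 57]
enqueue(80): [42, 57, 80]
enqueue(27): [42, 57, 80, 27]
enqueue(63): [42, 57, 80, 27, 63]
enqueue(33): [42, 57, 80, 27, 63, 33]
dequeue(): [57, 80, 27, 63, 33]
enqueue(43): [57, 80, 27, 63, 33, 43]
enqueue(73): [57, 80, 27, 63, 33, 43, 73]
dequeue(): [80, 27, 63, 33, 43, 73]
dequeue(): [27, 63, 33, 43, 73]
enqueue(34): [27, 63, 33, 43, 73, 34]
enqueue(49): [27, 63, 33, 43, 73, 34, 49]
dequeue(): [63, 33, 43, 73, 34, 49]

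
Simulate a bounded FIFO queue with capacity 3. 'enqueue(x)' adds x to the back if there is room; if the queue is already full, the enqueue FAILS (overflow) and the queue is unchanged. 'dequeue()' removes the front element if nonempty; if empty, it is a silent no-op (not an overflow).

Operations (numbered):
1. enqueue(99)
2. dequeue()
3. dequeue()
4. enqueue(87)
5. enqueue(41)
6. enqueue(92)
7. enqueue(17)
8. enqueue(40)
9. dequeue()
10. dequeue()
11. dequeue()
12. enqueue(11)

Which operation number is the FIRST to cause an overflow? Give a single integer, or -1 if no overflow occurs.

1. enqueue(99): size=1
2. dequeue(): size=0
3. dequeue(): empty, no-op, size=0
4. enqueue(87): size=1
5. enqueue(41): size=2
6. enqueue(92): size=3
7. enqueue(17): size=3=cap → OVERFLOW (fail)
8. enqueue(40): size=3=cap → OVERFLOW (fail)
9. dequeue(): size=2
10. dequeue(): size=1
11. dequeue(): size=0
12. enqueue(11): size=1

Answer: 7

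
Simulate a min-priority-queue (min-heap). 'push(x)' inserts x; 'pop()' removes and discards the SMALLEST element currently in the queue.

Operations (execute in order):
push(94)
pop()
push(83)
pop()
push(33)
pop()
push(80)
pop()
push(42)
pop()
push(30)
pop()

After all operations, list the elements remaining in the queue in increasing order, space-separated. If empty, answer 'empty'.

push(94): heap contents = [94]
pop() → 94: heap contents = []
push(83): heap contents = [83]
pop() → 83: heap contents = []
push(33): heap contents = [33]
pop() → 33: heap contents = []
push(80): heap contents = [80]
pop() → 80: heap contents = []
push(42): heap contents = [42]
pop() → 42: heap contents = []
push(30): heap contents = [30]
pop() → 30: heap contents = []

Answer: empty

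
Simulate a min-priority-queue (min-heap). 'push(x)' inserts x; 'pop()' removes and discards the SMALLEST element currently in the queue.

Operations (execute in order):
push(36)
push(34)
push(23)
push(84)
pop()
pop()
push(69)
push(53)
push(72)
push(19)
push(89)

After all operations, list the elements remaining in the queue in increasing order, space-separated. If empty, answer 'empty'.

push(36): heap contents = [36]
push(34): heap contents = [34, 36]
push(23): heap contents = [23, 34, 36]
push(84): heap contents = [23, 34, 36, 84]
pop() → 23: heap contents = [34, 36, 84]
pop() → 34: heap contents = [36, 84]
push(69): heap contents = [36, 69, 84]
push(53): heap contents = [36, 53, 69, 84]
push(72): heap contents = [36, 53, 69, 72, 84]
push(19): heap contents = [19, 36, 53, 69, 72, 84]
push(89): heap contents = [19, 36, 53, 69, 72, 84, 89]

Answer: 19 36 53 69 72 84 89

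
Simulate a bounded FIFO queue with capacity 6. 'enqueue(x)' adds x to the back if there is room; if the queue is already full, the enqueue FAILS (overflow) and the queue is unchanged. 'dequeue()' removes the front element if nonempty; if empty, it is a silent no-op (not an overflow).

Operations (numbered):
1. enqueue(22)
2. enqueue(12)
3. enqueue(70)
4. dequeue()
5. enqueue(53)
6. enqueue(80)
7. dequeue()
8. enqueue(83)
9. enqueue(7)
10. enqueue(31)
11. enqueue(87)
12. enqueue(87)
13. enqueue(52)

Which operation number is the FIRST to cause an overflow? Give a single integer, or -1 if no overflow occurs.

1. enqueue(22): size=1
2. enqueue(12): size=2
3. enqueue(70): size=3
4. dequeue(): size=2
5. enqueue(53): size=3
6. enqueue(80): size=4
7. dequeue(): size=3
8. enqueue(83): size=4
9. enqueue(7): size=5
10. enqueue(31): size=6
11. enqueue(87): size=6=cap → OVERFLOW (fail)
12. enqueue(87): size=6=cap → OVERFLOW (fail)
13. enqueue(52): size=6=cap → OVERFLOW (fail)

Answer: 11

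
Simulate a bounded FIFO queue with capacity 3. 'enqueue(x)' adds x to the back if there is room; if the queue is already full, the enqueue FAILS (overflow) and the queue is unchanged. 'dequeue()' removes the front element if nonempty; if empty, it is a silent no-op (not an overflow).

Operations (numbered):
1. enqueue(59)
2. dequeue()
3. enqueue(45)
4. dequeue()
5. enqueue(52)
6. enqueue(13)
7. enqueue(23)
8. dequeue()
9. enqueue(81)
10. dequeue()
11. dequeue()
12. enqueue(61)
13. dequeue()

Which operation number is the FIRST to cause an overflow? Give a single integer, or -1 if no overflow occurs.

1. enqueue(59): size=1
2. dequeue(): size=0
3. enqueue(45): size=1
4. dequeue(): size=0
5. enqueue(52): size=1
6. enqueue(13): size=2
7. enqueue(23): size=3
8. dequeue(): size=2
9. enqueue(81): size=3
10. dequeue(): size=2
11. dequeue(): size=1
12. enqueue(61): size=2
13. dequeue(): size=1

Answer: -1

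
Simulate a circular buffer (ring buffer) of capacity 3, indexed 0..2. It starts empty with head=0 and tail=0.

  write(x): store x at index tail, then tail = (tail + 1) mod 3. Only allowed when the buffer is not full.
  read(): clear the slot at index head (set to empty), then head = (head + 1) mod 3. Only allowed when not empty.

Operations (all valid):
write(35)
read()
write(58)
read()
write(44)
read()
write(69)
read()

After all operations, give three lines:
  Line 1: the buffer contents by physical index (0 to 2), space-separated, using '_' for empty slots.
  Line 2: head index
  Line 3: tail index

write(35): buf=[35 _ _], head=0, tail=1, size=1
read(): buf=[_ _ _], head=1, tail=1, size=0
write(58): buf=[_ 58 _], head=1, tail=2, size=1
read(): buf=[_ _ _], head=2, tail=2, size=0
write(44): buf=[_ _ 44], head=2, tail=0, size=1
read(): buf=[_ _ _], head=0, tail=0, size=0
write(69): buf=[69 _ _], head=0, tail=1, size=1
read(): buf=[_ _ _], head=1, tail=1, size=0

Answer: _ _ _
1
1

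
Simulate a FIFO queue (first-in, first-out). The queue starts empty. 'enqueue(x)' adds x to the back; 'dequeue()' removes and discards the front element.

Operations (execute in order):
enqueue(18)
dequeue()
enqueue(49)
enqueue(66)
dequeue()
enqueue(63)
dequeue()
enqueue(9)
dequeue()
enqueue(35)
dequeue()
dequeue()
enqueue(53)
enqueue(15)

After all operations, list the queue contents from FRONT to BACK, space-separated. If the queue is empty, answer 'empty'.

enqueue(18): [18]
dequeue(): []
enqueue(49): [49]
enqueue(66): [49, 66]
dequeue(): [66]
enqueue(63): [66, 63]
dequeue(): [63]
enqueue(9): [63, 9]
dequeue(): [9]
enqueue(35): [9, 35]
dequeue(): [35]
dequeue(): []
enqueue(53): [53]
enqueue(15): [53, 15]

Answer: 53 15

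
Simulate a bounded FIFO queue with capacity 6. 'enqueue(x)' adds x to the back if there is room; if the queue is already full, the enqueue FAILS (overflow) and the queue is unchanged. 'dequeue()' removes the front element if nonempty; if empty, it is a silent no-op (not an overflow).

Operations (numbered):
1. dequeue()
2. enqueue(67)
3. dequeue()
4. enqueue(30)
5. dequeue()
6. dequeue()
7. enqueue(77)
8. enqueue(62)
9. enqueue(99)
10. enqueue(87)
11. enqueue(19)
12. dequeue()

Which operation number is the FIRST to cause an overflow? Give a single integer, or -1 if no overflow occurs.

1. dequeue(): empty, no-op, size=0
2. enqueue(67): size=1
3. dequeue(): size=0
4. enqueue(30): size=1
5. dequeue(): size=0
6. dequeue(): empty, no-op, size=0
7. enqueue(77): size=1
8. enqueue(62): size=2
9. enqueue(99): size=3
10. enqueue(87): size=4
11. enqueue(19): size=5
12. dequeue(): size=4

Answer: -1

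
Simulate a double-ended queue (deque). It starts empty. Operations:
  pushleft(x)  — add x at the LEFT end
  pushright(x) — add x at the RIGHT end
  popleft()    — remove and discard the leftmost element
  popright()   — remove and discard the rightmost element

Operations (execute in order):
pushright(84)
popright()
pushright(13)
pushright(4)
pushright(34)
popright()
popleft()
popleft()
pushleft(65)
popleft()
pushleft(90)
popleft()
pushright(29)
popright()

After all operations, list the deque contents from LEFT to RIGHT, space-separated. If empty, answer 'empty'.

Answer: empty

Derivation:
pushright(84): [84]
popright(): []
pushright(13): [13]
pushright(4): [13, 4]
pushright(34): [13, 4, 34]
popright(): [13, 4]
popleft(): [4]
popleft(): []
pushleft(65): [65]
popleft(): []
pushleft(90): [90]
popleft(): []
pushright(29): [29]
popright(): []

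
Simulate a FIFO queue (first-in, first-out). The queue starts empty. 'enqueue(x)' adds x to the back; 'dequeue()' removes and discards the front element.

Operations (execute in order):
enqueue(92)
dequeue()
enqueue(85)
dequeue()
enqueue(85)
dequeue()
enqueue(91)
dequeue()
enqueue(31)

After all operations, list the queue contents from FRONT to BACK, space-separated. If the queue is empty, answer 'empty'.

enqueue(92): [92]
dequeue(): []
enqueue(85): [85]
dequeue(): []
enqueue(85): [85]
dequeue(): []
enqueue(91): [91]
dequeue(): []
enqueue(31): [31]

Answer: 31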